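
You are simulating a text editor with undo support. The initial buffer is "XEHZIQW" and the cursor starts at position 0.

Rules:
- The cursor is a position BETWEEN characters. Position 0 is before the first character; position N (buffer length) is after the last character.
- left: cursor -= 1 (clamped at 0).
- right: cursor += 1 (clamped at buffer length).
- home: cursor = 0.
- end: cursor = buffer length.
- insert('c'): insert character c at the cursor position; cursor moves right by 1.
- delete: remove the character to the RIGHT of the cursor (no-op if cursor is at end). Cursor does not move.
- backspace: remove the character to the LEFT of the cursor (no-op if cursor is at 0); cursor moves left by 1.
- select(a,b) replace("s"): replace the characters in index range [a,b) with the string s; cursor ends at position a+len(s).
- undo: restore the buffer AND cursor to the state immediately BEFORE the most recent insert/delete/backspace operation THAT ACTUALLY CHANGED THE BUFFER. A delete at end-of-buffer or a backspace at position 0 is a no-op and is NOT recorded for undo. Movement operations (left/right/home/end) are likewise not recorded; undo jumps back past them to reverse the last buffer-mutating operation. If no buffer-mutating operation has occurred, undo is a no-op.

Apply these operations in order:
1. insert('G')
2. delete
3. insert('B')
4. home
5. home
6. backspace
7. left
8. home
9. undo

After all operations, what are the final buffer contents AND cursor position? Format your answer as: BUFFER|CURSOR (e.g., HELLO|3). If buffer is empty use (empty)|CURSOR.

Answer: GEHZIQW|1

Derivation:
After op 1 (insert('G')): buf='GXEHZIQW' cursor=1
After op 2 (delete): buf='GEHZIQW' cursor=1
After op 3 (insert('B')): buf='GBEHZIQW' cursor=2
After op 4 (home): buf='GBEHZIQW' cursor=0
After op 5 (home): buf='GBEHZIQW' cursor=0
After op 6 (backspace): buf='GBEHZIQW' cursor=0
After op 7 (left): buf='GBEHZIQW' cursor=0
After op 8 (home): buf='GBEHZIQW' cursor=0
After op 9 (undo): buf='GEHZIQW' cursor=1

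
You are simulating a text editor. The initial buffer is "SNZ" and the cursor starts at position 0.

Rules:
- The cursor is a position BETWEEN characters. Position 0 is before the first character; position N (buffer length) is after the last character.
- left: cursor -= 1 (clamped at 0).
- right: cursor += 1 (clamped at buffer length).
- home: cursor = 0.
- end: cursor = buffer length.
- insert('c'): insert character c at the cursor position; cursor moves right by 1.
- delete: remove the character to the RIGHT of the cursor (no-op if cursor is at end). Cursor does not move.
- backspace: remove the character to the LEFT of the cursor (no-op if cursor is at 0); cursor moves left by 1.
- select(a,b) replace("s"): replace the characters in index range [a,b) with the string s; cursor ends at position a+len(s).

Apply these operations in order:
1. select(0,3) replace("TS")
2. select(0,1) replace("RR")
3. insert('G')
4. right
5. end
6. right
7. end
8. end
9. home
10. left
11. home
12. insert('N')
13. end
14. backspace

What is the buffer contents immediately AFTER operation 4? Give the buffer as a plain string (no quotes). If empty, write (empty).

Answer: RRGS

Derivation:
After op 1 (select(0,3) replace("TS")): buf='TS' cursor=2
After op 2 (select(0,1) replace("RR")): buf='RRS' cursor=2
After op 3 (insert('G')): buf='RRGS' cursor=3
After op 4 (right): buf='RRGS' cursor=4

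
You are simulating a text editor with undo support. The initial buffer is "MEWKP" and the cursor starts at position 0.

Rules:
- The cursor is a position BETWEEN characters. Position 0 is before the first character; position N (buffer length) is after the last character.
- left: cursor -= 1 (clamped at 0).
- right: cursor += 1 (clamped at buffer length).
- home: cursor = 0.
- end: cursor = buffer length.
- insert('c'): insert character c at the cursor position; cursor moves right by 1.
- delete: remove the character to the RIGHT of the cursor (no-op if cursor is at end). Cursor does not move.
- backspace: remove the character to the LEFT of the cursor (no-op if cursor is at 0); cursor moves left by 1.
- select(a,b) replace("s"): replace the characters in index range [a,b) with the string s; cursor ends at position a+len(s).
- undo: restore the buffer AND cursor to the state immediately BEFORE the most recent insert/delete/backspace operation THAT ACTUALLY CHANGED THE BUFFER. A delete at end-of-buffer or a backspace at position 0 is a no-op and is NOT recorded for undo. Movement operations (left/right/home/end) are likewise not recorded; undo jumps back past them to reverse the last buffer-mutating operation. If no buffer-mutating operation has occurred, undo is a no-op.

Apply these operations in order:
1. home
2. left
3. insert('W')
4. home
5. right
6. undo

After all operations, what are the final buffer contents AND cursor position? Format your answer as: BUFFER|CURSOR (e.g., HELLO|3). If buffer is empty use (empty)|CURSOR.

Answer: MEWKP|0

Derivation:
After op 1 (home): buf='MEWKP' cursor=0
After op 2 (left): buf='MEWKP' cursor=0
After op 3 (insert('W')): buf='WMEWKP' cursor=1
After op 4 (home): buf='WMEWKP' cursor=0
After op 5 (right): buf='WMEWKP' cursor=1
After op 6 (undo): buf='MEWKP' cursor=0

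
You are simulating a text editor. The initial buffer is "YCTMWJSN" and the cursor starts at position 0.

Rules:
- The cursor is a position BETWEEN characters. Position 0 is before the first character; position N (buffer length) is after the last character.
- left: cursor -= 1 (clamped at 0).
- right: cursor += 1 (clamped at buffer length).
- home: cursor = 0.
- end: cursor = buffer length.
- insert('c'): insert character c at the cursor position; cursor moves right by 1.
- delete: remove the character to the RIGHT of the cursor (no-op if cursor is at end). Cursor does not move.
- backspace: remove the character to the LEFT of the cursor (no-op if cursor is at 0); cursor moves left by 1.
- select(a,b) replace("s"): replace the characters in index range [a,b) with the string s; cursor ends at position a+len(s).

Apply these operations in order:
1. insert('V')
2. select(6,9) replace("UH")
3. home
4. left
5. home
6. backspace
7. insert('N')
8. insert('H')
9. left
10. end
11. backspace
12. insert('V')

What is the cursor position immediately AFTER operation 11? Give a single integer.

After op 1 (insert('V')): buf='VYCTMWJSN' cursor=1
After op 2 (select(6,9) replace("UH")): buf='VYCTMWUH' cursor=8
After op 3 (home): buf='VYCTMWUH' cursor=0
After op 4 (left): buf='VYCTMWUH' cursor=0
After op 5 (home): buf='VYCTMWUH' cursor=0
After op 6 (backspace): buf='VYCTMWUH' cursor=0
After op 7 (insert('N')): buf='NVYCTMWUH' cursor=1
After op 8 (insert('H')): buf='NHVYCTMWUH' cursor=2
After op 9 (left): buf='NHVYCTMWUH' cursor=1
After op 10 (end): buf='NHVYCTMWUH' cursor=10
After op 11 (backspace): buf='NHVYCTMWU' cursor=9

Answer: 9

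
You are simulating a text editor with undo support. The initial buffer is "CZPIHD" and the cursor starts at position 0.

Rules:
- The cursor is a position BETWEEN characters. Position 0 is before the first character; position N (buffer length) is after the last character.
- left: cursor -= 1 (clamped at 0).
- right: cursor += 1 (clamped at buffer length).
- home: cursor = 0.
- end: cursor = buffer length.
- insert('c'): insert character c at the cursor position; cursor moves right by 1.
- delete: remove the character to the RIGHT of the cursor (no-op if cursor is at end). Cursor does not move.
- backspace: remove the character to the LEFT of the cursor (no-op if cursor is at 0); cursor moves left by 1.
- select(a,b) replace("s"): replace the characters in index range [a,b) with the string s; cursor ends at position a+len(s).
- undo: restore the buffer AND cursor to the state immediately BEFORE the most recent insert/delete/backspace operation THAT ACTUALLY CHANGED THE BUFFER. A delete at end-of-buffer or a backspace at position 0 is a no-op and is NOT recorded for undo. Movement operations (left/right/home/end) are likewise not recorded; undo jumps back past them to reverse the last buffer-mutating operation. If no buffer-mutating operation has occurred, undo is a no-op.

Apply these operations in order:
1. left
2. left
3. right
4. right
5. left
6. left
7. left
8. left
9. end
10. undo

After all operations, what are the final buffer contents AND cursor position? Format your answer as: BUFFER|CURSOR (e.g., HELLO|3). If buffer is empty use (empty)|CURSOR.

After op 1 (left): buf='CZPIHD' cursor=0
After op 2 (left): buf='CZPIHD' cursor=0
After op 3 (right): buf='CZPIHD' cursor=1
After op 4 (right): buf='CZPIHD' cursor=2
After op 5 (left): buf='CZPIHD' cursor=1
After op 6 (left): buf='CZPIHD' cursor=0
After op 7 (left): buf='CZPIHD' cursor=0
After op 8 (left): buf='CZPIHD' cursor=0
After op 9 (end): buf='CZPIHD' cursor=6
After op 10 (undo): buf='CZPIHD' cursor=6

Answer: CZPIHD|6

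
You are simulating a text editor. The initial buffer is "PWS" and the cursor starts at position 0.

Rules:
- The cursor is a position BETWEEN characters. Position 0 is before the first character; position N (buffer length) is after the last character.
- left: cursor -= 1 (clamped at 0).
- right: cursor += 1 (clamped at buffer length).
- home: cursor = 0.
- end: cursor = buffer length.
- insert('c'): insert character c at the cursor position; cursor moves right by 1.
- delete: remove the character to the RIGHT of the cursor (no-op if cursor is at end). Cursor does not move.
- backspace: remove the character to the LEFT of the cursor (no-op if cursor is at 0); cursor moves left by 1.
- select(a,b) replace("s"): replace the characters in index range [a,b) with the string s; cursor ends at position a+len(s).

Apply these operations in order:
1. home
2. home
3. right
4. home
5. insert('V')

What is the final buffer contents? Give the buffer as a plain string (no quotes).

Answer: VPWS

Derivation:
After op 1 (home): buf='PWS' cursor=0
After op 2 (home): buf='PWS' cursor=0
After op 3 (right): buf='PWS' cursor=1
After op 4 (home): buf='PWS' cursor=0
After op 5 (insert('V')): buf='VPWS' cursor=1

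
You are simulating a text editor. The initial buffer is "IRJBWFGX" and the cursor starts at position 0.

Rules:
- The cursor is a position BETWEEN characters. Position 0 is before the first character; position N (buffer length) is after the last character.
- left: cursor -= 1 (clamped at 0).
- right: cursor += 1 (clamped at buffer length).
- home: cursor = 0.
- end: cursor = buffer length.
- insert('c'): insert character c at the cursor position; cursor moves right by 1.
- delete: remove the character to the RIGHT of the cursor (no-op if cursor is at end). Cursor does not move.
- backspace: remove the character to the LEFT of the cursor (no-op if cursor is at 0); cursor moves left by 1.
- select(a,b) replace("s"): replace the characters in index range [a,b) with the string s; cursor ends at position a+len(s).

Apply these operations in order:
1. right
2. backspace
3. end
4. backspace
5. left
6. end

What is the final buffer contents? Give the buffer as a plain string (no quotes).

After op 1 (right): buf='IRJBWFGX' cursor=1
After op 2 (backspace): buf='RJBWFGX' cursor=0
After op 3 (end): buf='RJBWFGX' cursor=7
After op 4 (backspace): buf='RJBWFG' cursor=6
After op 5 (left): buf='RJBWFG' cursor=5
After op 6 (end): buf='RJBWFG' cursor=6

Answer: RJBWFG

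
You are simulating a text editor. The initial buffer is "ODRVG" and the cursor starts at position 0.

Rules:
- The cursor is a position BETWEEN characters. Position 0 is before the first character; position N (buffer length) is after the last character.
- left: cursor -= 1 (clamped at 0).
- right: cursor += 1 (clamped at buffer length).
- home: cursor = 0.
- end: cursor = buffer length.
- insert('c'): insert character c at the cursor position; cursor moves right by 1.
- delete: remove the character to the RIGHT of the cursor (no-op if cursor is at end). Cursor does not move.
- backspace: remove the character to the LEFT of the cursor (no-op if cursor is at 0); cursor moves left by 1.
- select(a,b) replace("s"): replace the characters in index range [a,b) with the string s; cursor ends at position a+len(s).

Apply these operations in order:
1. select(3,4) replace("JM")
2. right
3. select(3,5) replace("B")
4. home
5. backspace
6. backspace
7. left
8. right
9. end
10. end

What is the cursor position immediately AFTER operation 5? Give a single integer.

Answer: 0

Derivation:
After op 1 (select(3,4) replace("JM")): buf='ODRJMG' cursor=5
After op 2 (right): buf='ODRJMG' cursor=6
After op 3 (select(3,5) replace("B")): buf='ODRBG' cursor=4
After op 4 (home): buf='ODRBG' cursor=0
After op 5 (backspace): buf='ODRBG' cursor=0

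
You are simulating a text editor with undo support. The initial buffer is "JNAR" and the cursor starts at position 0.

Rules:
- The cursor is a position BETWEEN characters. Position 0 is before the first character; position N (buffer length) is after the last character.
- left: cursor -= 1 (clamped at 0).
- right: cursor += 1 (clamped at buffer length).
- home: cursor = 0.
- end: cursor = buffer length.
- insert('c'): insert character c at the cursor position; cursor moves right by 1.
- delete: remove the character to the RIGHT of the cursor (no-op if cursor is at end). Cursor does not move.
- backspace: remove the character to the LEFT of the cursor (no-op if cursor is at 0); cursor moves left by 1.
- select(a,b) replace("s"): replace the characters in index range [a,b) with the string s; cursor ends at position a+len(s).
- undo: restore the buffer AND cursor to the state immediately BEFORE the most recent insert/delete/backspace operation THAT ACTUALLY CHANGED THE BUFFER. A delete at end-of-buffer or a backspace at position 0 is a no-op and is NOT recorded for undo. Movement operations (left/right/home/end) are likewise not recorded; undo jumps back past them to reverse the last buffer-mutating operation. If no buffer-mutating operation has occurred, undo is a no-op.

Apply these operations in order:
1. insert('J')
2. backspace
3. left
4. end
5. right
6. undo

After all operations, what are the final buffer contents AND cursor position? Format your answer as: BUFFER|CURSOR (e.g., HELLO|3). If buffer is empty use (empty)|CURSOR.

After op 1 (insert('J')): buf='JJNAR' cursor=1
After op 2 (backspace): buf='JNAR' cursor=0
After op 3 (left): buf='JNAR' cursor=0
After op 4 (end): buf='JNAR' cursor=4
After op 5 (right): buf='JNAR' cursor=4
After op 6 (undo): buf='JJNAR' cursor=1

Answer: JJNAR|1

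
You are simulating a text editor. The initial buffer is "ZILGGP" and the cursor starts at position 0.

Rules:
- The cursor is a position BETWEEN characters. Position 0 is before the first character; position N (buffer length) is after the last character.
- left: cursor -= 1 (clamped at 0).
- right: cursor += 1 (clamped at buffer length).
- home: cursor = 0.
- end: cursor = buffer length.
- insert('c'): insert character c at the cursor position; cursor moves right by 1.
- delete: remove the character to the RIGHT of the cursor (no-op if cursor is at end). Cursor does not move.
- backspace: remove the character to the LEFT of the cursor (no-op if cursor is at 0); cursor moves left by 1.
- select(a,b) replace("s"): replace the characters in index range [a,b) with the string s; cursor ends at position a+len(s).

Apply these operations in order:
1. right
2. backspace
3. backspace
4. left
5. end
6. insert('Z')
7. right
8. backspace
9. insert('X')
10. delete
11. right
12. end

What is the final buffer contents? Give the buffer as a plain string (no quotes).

Answer: ILGGPX

Derivation:
After op 1 (right): buf='ZILGGP' cursor=1
After op 2 (backspace): buf='ILGGP' cursor=0
After op 3 (backspace): buf='ILGGP' cursor=0
After op 4 (left): buf='ILGGP' cursor=0
After op 5 (end): buf='ILGGP' cursor=5
After op 6 (insert('Z')): buf='ILGGPZ' cursor=6
After op 7 (right): buf='ILGGPZ' cursor=6
After op 8 (backspace): buf='ILGGP' cursor=5
After op 9 (insert('X')): buf='ILGGPX' cursor=6
After op 10 (delete): buf='ILGGPX' cursor=6
After op 11 (right): buf='ILGGPX' cursor=6
After op 12 (end): buf='ILGGPX' cursor=6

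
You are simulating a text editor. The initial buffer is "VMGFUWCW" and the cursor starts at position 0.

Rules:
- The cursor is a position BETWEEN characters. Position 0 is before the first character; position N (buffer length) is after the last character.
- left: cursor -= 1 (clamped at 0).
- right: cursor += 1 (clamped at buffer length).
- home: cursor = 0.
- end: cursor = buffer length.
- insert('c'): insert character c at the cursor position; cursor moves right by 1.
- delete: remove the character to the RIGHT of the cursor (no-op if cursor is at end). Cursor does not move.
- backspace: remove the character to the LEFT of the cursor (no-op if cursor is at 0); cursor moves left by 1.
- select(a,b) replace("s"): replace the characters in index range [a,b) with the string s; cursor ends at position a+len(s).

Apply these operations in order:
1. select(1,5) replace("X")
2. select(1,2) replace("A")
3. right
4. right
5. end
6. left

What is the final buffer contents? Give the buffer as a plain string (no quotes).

After op 1 (select(1,5) replace("X")): buf='VXWCW' cursor=2
After op 2 (select(1,2) replace("A")): buf='VAWCW' cursor=2
After op 3 (right): buf='VAWCW' cursor=3
After op 4 (right): buf='VAWCW' cursor=4
After op 5 (end): buf='VAWCW' cursor=5
After op 6 (left): buf='VAWCW' cursor=4

Answer: VAWCW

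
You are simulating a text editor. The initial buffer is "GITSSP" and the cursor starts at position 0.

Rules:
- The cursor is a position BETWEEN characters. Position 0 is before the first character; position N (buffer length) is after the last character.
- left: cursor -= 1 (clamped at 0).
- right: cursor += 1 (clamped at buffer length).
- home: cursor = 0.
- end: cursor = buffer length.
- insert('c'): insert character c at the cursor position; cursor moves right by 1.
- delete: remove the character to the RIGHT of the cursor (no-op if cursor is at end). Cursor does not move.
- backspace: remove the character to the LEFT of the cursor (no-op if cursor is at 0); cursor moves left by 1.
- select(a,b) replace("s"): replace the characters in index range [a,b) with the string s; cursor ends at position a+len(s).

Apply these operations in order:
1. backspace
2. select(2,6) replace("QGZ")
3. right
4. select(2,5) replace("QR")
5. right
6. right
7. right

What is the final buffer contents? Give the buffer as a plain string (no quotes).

After op 1 (backspace): buf='GITSSP' cursor=0
After op 2 (select(2,6) replace("QGZ")): buf='GIQGZ' cursor=5
After op 3 (right): buf='GIQGZ' cursor=5
After op 4 (select(2,5) replace("QR")): buf='GIQR' cursor=4
After op 5 (right): buf='GIQR' cursor=4
After op 6 (right): buf='GIQR' cursor=4
After op 7 (right): buf='GIQR' cursor=4

Answer: GIQR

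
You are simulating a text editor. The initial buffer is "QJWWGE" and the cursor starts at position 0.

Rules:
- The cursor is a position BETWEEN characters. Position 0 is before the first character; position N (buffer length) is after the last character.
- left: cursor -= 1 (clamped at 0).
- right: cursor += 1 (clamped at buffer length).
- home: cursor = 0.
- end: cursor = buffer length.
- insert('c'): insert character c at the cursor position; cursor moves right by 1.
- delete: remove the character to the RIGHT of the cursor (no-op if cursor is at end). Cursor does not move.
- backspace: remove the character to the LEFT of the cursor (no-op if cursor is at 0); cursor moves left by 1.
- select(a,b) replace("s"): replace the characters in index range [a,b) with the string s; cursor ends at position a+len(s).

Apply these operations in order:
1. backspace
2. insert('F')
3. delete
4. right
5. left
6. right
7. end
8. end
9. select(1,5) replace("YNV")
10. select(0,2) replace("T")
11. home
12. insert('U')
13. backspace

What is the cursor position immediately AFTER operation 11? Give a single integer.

After op 1 (backspace): buf='QJWWGE' cursor=0
After op 2 (insert('F')): buf='FQJWWGE' cursor=1
After op 3 (delete): buf='FJWWGE' cursor=1
After op 4 (right): buf='FJWWGE' cursor=2
After op 5 (left): buf='FJWWGE' cursor=1
After op 6 (right): buf='FJWWGE' cursor=2
After op 7 (end): buf='FJWWGE' cursor=6
After op 8 (end): buf='FJWWGE' cursor=6
After op 9 (select(1,5) replace("YNV")): buf='FYNVE' cursor=4
After op 10 (select(0,2) replace("T")): buf='TNVE' cursor=1
After op 11 (home): buf='TNVE' cursor=0

Answer: 0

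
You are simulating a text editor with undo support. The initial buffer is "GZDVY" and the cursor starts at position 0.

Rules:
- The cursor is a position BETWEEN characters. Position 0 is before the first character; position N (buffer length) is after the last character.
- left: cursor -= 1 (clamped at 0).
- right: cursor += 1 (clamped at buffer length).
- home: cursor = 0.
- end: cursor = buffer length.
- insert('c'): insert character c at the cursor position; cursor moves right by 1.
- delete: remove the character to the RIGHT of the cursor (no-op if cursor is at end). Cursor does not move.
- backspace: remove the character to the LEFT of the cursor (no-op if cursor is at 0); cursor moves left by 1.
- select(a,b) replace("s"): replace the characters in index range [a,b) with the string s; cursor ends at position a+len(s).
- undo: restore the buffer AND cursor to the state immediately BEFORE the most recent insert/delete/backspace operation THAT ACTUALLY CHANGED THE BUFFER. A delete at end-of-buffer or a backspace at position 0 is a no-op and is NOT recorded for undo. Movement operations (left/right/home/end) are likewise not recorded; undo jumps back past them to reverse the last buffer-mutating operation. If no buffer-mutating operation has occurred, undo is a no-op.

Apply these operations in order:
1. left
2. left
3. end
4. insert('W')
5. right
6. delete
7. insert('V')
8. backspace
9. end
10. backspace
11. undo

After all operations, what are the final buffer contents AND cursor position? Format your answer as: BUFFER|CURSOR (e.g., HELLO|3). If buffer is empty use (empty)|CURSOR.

Answer: GZDVYW|6

Derivation:
After op 1 (left): buf='GZDVY' cursor=0
After op 2 (left): buf='GZDVY' cursor=0
After op 3 (end): buf='GZDVY' cursor=5
After op 4 (insert('W')): buf='GZDVYW' cursor=6
After op 5 (right): buf='GZDVYW' cursor=6
After op 6 (delete): buf='GZDVYW' cursor=6
After op 7 (insert('V')): buf='GZDVYWV' cursor=7
After op 8 (backspace): buf='GZDVYW' cursor=6
After op 9 (end): buf='GZDVYW' cursor=6
After op 10 (backspace): buf='GZDVY' cursor=5
After op 11 (undo): buf='GZDVYW' cursor=6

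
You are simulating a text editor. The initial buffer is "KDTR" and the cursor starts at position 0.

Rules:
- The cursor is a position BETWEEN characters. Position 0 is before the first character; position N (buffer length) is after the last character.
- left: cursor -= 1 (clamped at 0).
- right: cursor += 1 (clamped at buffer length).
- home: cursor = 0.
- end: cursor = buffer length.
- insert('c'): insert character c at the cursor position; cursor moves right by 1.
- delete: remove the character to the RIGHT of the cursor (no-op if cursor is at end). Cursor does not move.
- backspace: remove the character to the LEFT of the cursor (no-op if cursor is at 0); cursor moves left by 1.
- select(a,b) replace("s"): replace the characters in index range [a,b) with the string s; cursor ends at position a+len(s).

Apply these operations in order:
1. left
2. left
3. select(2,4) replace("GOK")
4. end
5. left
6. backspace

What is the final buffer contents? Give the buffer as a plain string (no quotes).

Answer: KDGK

Derivation:
After op 1 (left): buf='KDTR' cursor=0
After op 2 (left): buf='KDTR' cursor=0
After op 3 (select(2,4) replace("GOK")): buf='KDGOK' cursor=5
After op 4 (end): buf='KDGOK' cursor=5
After op 5 (left): buf='KDGOK' cursor=4
After op 6 (backspace): buf='KDGK' cursor=3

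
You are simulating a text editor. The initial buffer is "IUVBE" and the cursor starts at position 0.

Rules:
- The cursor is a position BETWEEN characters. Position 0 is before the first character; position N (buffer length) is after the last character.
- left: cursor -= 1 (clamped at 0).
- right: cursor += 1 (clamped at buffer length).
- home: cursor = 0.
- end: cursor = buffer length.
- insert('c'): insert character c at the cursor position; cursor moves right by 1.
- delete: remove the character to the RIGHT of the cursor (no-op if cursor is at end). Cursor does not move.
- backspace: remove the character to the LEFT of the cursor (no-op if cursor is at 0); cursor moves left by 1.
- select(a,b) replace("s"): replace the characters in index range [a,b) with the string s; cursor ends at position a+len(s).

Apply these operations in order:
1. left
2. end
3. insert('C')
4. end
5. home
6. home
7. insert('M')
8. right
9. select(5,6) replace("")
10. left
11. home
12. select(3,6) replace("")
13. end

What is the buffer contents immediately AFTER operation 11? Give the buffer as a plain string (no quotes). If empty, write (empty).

Answer: MIUVBC

Derivation:
After op 1 (left): buf='IUVBE' cursor=0
After op 2 (end): buf='IUVBE' cursor=5
After op 3 (insert('C')): buf='IUVBEC' cursor=6
After op 4 (end): buf='IUVBEC' cursor=6
After op 5 (home): buf='IUVBEC' cursor=0
After op 6 (home): buf='IUVBEC' cursor=0
After op 7 (insert('M')): buf='MIUVBEC' cursor=1
After op 8 (right): buf='MIUVBEC' cursor=2
After op 9 (select(5,6) replace("")): buf='MIUVBC' cursor=5
After op 10 (left): buf='MIUVBC' cursor=4
After op 11 (home): buf='MIUVBC' cursor=0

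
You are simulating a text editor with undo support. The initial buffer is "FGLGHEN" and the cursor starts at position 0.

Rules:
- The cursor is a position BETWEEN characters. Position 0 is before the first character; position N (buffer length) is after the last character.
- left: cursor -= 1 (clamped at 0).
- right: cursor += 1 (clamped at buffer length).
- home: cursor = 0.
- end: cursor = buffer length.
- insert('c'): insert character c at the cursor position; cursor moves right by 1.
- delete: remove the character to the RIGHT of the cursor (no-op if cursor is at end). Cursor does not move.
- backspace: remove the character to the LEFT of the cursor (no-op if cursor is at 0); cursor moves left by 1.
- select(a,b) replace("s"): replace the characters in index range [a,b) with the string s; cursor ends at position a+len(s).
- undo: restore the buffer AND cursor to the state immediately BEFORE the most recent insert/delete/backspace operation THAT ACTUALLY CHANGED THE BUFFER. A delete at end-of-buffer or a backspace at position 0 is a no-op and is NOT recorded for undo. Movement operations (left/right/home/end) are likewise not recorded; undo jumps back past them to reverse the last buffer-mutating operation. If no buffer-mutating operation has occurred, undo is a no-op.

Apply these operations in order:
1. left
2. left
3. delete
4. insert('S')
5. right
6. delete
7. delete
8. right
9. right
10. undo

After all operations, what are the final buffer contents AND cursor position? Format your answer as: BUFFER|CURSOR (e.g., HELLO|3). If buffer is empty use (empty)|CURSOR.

After op 1 (left): buf='FGLGHEN' cursor=0
After op 2 (left): buf='FGLGHEN' cursor=0
After op 3 (delete): buf='GLGHEN' cursor=0
After op 4 (insert('S')): buf='SGLGHEN' cursor=1
After op 5 (right): buf='SGLGHEN' cursor=2
After op 6 (delete): buf='SGGHEN' cursor=2
After op 7 (delete): buf='SGHEN' cursor=2
After op 8 (right): buf='SGHEN' cursor=3
After op 9 (right): buf='SGHEN' cursor=4
After op 10 (undo): buf='SGGHEN' cursor=2

Answer: SGGHEN|2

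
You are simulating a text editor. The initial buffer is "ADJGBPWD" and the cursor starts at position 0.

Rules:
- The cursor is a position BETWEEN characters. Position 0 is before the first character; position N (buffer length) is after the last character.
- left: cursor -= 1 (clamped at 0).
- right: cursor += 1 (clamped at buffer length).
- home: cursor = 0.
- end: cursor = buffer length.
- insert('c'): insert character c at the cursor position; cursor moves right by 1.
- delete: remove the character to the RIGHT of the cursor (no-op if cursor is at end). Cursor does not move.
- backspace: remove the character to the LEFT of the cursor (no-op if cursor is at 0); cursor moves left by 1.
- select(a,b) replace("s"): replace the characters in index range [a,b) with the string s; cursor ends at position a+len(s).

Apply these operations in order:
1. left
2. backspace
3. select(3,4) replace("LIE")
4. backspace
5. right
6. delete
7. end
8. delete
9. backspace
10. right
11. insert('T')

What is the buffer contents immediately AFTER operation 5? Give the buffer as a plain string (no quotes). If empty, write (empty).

Answer: ADJLIBPWD

Derivation:
After op 1 (left): buf='ADJGBPWD' cursor=0
After op 2 (backspace): buf='ADJGBPWD' cursor=0
After op 3 (select(3,4) replace("LIE")): buf='ADJLIEBPWD' cursor=6
After op 4 (backspace): buf='ADJLIBPWD' cursor=5
After op 5 (right): buf='ADJLIBPWD' cursor=6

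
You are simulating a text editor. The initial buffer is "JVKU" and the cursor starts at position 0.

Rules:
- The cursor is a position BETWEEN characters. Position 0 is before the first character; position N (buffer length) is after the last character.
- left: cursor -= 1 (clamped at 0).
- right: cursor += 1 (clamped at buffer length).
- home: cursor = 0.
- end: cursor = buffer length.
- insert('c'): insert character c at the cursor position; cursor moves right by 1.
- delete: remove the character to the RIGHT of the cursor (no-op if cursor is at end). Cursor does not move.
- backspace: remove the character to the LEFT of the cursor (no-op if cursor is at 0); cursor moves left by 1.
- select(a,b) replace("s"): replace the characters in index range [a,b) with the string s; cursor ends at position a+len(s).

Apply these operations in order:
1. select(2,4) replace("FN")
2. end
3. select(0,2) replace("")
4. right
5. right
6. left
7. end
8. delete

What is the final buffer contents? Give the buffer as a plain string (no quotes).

Answer: FN

Derivation:
After op 1 (select(2,4) replace("FN")): buf='JVFN' cursor=4
After op 2 (end): buf='JVFN' cursor=4
After op 3 (select(0,2) replace("")): buf='FN' cursor=0
After op 4 (right): buf='FN' cursor=1
After op 5 (right): buf='FN' cursor=2
After op 6 (left): buf='FN' cursor=1
After op 7 (end): buf='FN' cursor=2
After op 8 (delete): buf='FN' cursor=2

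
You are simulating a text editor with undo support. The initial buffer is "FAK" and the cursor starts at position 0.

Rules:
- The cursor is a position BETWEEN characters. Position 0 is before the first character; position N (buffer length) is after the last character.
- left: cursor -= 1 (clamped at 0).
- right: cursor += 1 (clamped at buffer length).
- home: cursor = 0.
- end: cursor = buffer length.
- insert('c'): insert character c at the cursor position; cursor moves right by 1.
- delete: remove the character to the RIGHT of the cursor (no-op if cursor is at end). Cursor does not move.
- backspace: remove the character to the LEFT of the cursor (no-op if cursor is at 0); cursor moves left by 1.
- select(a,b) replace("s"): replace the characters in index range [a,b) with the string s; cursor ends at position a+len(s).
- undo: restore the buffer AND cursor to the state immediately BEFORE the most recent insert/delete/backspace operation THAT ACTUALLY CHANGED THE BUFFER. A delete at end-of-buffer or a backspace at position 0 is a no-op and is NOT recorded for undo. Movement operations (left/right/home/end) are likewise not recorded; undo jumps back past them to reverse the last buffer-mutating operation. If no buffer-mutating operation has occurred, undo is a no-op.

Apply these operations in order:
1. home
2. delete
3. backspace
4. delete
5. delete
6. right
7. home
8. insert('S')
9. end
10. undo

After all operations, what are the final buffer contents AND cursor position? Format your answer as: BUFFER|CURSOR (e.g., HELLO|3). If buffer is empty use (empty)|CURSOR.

Answer: (empty)|0

Derivation:
After op 1 (home): buf='FAK' cursor=0
After op 2 (delete): buf='AK' cursor=0
After op 3 (backspace): buf='AK' cursor=0
After op 4 (delete): buf='K' cursor=0
After op 5 (delete): buf='(empty)' cursor=0
After op 6 (right): buf='(empty)' cursor=0
After op 7 (home): buf='(empty)' cursor=0
After op 8 (insert('S')): buf='S' cursor=1
After op 9 (end): buf='S' cursor=1
After op 10 (undo): buf='(empty)' cursor=0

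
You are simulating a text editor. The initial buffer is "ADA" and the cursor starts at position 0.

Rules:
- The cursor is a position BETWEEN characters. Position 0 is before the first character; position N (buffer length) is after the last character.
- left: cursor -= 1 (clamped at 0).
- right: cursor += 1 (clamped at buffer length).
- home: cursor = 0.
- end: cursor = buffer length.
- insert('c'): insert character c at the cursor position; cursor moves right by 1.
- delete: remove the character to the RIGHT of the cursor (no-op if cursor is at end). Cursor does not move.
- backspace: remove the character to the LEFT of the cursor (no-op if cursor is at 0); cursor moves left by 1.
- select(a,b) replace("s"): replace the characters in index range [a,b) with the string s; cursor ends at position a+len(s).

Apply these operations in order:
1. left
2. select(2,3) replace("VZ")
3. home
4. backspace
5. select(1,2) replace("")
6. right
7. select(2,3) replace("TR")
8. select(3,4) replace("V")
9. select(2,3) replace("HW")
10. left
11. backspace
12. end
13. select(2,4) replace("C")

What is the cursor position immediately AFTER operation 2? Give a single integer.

After op 1 (left): buf='ADA' cursor=0
After op 2 (select(2,3) replace("VZ")): buf='ADVZ' cursor=4

Answer: 4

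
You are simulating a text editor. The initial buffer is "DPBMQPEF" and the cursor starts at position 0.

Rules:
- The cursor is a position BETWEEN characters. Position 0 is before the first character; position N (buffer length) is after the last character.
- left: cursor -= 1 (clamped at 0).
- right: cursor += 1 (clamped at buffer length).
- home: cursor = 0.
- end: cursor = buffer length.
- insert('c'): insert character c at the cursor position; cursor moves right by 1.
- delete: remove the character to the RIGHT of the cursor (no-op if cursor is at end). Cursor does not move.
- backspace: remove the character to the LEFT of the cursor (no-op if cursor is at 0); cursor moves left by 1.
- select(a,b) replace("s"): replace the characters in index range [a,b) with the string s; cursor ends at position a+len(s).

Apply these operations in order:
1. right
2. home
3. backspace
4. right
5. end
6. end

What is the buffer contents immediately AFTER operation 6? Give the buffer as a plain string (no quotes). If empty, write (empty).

After op 1 (right): buf='DPBMQPEF' cursor=1
After op 2 (home): buf='DPBMQPEF' cursor=0
After op 3 (backspace): buf='DPBMQPEF' cursor=0
After op 4 (right): buf='DPBMQPEF' cursor=1
After op 5 (end): buf='DPBMQPEF' cursor=8
After op 6 (end): buf='DPBMQPEF' cursor=8

Answer: DPBMQPEF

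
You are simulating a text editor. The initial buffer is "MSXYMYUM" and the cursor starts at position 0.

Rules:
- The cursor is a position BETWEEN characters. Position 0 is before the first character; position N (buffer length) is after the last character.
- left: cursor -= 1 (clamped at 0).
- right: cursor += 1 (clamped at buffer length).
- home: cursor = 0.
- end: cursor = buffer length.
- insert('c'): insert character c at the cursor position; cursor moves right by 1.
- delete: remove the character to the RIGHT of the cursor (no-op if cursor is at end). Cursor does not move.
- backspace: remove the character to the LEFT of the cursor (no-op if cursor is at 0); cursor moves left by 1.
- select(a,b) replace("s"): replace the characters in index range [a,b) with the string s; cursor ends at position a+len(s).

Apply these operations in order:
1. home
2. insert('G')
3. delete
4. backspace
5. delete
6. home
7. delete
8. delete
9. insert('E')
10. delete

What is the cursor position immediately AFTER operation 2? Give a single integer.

Answer: 1

Derivation:
After op 1 (home): buf='MSXYMYUM' cursor=0
After op 2 (insert('G')): buf='GMSXYMYUM' cursor=1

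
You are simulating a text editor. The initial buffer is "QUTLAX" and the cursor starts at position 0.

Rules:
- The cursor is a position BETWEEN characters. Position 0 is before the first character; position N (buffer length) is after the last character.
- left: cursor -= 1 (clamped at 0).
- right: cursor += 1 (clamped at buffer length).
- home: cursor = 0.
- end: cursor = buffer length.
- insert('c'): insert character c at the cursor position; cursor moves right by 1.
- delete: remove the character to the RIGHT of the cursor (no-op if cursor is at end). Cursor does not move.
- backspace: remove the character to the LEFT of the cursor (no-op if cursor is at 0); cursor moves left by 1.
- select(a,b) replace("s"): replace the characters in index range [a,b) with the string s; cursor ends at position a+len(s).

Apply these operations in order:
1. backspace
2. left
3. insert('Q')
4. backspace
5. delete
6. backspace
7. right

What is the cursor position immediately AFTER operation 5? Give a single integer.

Answer: 0

Derivation:
After op 1 (backspace): buf='QUTLAX' cursor=0
After op 2 (left): buf='QUTLAX' cursor=0
After op 3 (insert('Q')): buf='QQUTLAX' cursor=1
After op 4 (backspace): buf='QUTLAX' cursor=0
After op 5 (delete): buf='UTLAX' cursor=0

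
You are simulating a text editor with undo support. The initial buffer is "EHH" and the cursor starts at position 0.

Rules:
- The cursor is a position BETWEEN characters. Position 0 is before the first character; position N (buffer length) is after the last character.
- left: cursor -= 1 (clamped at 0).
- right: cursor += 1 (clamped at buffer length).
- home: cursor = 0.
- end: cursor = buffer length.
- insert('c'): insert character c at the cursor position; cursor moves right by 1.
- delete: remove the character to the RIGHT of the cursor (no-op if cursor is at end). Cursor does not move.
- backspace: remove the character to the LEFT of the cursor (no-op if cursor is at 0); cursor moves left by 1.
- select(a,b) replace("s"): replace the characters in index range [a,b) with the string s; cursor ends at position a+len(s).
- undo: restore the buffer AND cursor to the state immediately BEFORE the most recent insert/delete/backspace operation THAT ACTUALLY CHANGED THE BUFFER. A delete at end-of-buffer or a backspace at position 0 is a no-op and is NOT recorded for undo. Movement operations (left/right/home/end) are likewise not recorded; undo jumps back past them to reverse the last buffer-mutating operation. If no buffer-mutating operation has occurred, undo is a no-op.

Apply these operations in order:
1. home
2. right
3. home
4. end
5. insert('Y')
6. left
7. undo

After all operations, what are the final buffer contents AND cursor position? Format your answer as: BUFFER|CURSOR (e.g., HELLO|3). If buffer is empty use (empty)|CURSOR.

Answer: EHH|3

Derivation:
After op 1 (home): buf='EHH' cursor=0
After op 2 (right): buf='EHH' cursor=1
After op 3 (home): buf='EHH' cursor=0
After op 4 (end): buf='EHH' cursor=3
After op 5 (insert('Y')): buf='EHHY' cursor=4
After op 6 (left): buf='EHHY' cursor=3
After op 7 (undo): buf='EHH' cursor=3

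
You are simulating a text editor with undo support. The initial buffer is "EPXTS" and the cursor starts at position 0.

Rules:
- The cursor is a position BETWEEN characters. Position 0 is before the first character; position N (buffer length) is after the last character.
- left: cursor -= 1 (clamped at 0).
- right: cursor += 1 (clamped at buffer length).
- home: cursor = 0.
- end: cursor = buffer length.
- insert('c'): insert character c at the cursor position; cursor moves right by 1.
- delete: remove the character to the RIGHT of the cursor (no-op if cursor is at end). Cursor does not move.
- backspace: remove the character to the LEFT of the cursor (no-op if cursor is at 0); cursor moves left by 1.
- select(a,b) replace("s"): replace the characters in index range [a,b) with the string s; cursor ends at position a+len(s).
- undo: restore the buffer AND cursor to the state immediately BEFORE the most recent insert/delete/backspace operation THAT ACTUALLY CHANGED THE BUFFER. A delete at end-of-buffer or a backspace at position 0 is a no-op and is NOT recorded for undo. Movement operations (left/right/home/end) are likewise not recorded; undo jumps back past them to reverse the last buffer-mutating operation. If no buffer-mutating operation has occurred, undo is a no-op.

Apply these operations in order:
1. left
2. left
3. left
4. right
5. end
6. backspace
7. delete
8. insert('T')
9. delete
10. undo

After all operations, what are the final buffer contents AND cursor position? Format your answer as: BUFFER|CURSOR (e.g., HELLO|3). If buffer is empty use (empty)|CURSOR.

Answer: EPXT|4

Derivation:
After op 1 (left): buf='EPXTS' cursor=0
After op 2 (left): buf='EPXTS' cursor=0
After op 3 (left): buf='EPXTS' cursor=0
After op 4 (right): buf='EPXTS' cursor=1
After op 5 (end): buf='EPXTS' cursor=5
After op 6 (backspace): buf='EPXT' cursor=4
After op 7 (delete): buf='EPXT' cursor=4
After op 8 (insert('T')): buf='EPXTT' cursor=5
After op 9 (delete): buf='EPXTT' cursor=5
After op 10 (undo): buf='EPXT' cursor=4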